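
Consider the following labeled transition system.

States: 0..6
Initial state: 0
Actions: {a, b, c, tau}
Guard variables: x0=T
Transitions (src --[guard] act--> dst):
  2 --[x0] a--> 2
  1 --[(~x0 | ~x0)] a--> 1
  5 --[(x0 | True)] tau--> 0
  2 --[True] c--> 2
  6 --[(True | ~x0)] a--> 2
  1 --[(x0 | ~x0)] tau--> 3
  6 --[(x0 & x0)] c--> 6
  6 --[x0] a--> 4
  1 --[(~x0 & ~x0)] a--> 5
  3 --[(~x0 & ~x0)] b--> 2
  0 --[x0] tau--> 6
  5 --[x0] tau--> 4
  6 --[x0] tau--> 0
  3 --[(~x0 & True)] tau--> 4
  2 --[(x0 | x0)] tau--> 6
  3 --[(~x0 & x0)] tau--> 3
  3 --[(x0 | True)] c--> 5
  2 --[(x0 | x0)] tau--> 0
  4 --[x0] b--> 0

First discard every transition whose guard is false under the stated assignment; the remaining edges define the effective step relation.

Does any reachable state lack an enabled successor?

R = {0,2,4,6}
  0: tau→6  [deg 1]
  2: a→2  c→2  tau→0  tau→6  [deg 4]
  4: b→0  [deg 1]
  6: a→2  a→4  c→6  tau→0  [deg 4]

Answer: DEADLOCK-FREE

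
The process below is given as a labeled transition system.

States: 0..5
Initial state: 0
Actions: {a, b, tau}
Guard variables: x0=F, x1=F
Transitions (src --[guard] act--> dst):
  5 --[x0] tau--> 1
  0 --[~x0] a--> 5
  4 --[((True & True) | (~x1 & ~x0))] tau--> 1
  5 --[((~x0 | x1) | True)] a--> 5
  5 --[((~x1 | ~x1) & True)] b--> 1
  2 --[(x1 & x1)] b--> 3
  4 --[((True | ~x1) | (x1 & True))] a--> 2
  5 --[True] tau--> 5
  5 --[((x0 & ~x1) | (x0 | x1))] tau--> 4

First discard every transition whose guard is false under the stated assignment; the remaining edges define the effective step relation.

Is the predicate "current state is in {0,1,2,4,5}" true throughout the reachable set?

Allowed set {0,1,2,4,5}
Reachable = {0,1,5}
  0: ✓
  1: ✓
  5: ✓

Answer: INVARIANT HOLDS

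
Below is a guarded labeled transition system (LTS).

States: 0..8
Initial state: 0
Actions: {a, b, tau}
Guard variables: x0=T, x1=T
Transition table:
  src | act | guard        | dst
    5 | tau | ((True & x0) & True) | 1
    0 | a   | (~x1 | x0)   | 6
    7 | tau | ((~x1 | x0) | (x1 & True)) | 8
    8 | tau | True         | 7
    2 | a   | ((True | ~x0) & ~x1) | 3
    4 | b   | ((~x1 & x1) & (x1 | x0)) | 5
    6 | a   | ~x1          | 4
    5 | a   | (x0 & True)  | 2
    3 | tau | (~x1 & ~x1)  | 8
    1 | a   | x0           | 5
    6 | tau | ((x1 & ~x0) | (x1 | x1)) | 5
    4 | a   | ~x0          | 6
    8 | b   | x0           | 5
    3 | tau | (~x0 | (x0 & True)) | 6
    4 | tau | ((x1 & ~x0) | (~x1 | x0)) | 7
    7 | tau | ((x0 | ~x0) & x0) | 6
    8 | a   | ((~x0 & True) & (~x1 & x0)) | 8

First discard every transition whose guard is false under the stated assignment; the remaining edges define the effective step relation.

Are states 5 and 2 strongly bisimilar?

Bisimulation quotient by refinement:
  P[0] = {{0,1,2,3,4,5,6,7,8}}
  P[1] = {{0,1},{2},{3,4,6,7},{5},{8}}
  P[2] = {{0},{1},{2},{3,4},{5},{6},{7},{8}}
  P[3] = {{0},{1},{2},{3},{4},{5},{6},{7},{8}}
Fixed point at round 4; 9 class(es).
class of 5: {5}; class of 2: {2}

Answer: NOT BISIMILAR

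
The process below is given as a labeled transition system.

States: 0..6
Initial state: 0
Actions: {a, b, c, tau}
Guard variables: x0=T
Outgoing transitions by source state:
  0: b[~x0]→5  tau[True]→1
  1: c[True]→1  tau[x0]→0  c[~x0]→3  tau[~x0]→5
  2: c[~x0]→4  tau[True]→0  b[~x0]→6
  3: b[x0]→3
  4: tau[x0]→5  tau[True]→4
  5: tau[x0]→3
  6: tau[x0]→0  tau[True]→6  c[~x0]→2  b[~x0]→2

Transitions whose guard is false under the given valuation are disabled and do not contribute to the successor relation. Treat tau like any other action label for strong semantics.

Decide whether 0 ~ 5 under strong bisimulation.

Refine partition for ~:
  P[0] = {{0,1,2,3,4,5,6}}
  P[1] = {{0,2,4,5,6},{1},{3}}
  P[2] = {{0},{1},{2,4,6},{3},{5}}
  P[3] = {{0},{1},{2},{3},{4},{5},{6}}
7 equivalence class(es) (converged in 4)
[0]={0}  [5]={5}

Answer: NOT BISIMILAR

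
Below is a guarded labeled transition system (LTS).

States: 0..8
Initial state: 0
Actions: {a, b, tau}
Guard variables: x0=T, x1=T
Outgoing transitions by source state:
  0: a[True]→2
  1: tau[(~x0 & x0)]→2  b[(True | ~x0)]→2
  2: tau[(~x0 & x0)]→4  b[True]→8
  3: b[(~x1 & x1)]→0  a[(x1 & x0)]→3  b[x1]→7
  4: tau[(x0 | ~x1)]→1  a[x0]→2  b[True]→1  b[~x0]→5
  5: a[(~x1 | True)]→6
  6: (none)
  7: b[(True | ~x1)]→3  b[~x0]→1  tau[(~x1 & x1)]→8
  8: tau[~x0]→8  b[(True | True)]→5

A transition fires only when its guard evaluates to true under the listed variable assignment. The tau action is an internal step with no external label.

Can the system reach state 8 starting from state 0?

Answer: REACHABLE

Analysis:
After dropping false guards: 11 live edges.
Layer 0: {0}
Layer 1: {2}  cumulative {0,2}
Layer 2: {8}  cumulative {0,2,8}
Layer 3: {5}  cumulative {0,2,5,8}
Layer 4: {6}  cumulative {0,2,5,6,8}
Reachable = {0,2,5,6,8}
witness 8: a·b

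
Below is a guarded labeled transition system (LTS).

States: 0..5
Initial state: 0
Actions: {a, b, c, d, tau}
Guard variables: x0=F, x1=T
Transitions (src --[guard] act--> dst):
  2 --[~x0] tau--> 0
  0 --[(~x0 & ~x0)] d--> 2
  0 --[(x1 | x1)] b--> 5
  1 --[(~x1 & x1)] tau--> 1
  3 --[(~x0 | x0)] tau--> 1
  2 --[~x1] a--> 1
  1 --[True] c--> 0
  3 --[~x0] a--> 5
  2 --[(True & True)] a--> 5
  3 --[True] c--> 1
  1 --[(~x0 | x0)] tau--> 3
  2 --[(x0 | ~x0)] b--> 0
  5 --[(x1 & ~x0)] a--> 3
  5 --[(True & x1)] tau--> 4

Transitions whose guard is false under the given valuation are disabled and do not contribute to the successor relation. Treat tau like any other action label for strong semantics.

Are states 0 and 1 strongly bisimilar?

Answer: NOT BISIMILAR

Analysis:
Bisimulation quotient by refinement:
  P[0] = {{0,1,2,3,4,5}}
  P[1] = {{0},{1},{2},{3},{4},{5}}
stable after 2 split(s): 6 block(s)
class of 0: {0}; class of 1: {1}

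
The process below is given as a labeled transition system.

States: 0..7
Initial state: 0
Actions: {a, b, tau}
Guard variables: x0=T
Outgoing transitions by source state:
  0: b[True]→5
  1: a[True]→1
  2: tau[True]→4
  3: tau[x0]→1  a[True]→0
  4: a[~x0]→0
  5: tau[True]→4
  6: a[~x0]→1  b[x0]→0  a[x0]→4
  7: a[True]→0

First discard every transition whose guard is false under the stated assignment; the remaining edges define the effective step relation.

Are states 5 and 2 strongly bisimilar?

Answer: BISIMILAR

Working:
Bisimulation quotient by refinement:
  P[0] = {{0,1,2,3,4,5,6,7}}
  P[1] = {{0},{1,7},{2,5},{3},{4},{6}}
  P[2] = {{0},{1},{2,5},{3},{4},{6},{7}}
7 equivalence class(es) (converged in 3)
5∈{2,5}, 2∈{2,5}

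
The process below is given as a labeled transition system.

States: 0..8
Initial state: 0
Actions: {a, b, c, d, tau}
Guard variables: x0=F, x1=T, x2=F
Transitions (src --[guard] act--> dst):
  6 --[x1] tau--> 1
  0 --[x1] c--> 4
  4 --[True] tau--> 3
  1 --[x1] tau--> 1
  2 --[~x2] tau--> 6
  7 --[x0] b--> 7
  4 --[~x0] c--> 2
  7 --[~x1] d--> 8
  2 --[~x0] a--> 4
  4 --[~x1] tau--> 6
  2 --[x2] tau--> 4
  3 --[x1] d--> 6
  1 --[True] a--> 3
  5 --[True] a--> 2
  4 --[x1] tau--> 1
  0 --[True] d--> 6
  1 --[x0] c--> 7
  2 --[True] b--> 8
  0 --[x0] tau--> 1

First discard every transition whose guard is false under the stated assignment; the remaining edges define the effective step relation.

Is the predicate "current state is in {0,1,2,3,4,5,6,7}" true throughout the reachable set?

Safe = {0,1,2,3,4,5,6,7}
R = {0,1,2,3,4,6,8}
  0: ok
  1: ok
  2: ok
  3: ok
  4: ok
  6: ok
  8: VIOLATES
witness against invariant: c·c·b → 8

Answer: INVARIANT VIOLATED at state 8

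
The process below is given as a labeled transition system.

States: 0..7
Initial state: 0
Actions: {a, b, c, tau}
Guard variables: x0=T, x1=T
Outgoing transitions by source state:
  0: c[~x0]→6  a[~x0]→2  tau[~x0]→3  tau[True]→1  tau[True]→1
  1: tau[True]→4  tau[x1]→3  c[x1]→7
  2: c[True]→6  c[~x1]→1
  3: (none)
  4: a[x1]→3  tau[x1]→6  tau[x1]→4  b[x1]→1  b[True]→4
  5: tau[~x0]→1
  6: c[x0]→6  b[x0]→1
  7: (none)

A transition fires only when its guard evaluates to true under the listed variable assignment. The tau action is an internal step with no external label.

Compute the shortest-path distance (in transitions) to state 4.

Answer: 2

Trace:
Layered search for 4:
  depth 0: {0}
  depth 1: {1}
  depth 2: {3,4,7}
first hit 4 at d=2 via tau·tau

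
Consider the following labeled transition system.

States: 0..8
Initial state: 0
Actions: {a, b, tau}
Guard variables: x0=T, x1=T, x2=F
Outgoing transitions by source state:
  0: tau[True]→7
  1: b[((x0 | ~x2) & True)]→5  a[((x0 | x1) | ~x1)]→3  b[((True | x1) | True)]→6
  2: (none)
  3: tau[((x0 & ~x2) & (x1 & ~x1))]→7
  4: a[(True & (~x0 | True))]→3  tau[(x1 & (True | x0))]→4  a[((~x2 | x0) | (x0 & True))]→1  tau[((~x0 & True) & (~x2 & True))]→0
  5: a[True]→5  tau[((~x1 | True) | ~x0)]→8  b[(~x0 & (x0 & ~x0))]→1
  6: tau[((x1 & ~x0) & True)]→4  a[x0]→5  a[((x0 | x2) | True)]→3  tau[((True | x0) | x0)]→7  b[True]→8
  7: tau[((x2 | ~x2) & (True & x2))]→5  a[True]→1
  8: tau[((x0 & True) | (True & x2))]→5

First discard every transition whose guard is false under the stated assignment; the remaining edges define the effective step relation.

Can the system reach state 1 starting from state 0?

Answer: REACHABLE

Working:
After dropping false guards: 15 live edges.
Layer 0: {0}
Layer 1: {7}  cumulative {0,7}
Layer 2: {1}  cumulative {0,1,7}
Layer 3: {3,5,6}  cumulative {0,1,3,5,6,7}
Layer 4: {8}  cumulative {0,1,3,5,6,7,8}
Reach set: {0,1,3,5,6,7,8}
Path to 1: tau·a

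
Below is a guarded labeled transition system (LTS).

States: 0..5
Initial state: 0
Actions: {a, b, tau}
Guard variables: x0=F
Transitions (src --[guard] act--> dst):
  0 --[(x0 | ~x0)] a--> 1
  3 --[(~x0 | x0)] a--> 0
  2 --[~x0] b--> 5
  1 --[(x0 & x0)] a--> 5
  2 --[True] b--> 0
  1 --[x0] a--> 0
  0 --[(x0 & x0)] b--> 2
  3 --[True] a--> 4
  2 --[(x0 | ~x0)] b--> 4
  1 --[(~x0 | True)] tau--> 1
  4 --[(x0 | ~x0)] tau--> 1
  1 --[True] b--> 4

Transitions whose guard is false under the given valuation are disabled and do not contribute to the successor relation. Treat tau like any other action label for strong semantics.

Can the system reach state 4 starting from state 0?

Answer: REACHABLE

Working:
9 transition(s) survive guard evaluation.
Layer 0: {0}
Layer 1: {1}  cumulative {0,1}
Layer 2: {4}  cumulative {0,1,4}
R = {0,1,4}
trace reaching 4: a·b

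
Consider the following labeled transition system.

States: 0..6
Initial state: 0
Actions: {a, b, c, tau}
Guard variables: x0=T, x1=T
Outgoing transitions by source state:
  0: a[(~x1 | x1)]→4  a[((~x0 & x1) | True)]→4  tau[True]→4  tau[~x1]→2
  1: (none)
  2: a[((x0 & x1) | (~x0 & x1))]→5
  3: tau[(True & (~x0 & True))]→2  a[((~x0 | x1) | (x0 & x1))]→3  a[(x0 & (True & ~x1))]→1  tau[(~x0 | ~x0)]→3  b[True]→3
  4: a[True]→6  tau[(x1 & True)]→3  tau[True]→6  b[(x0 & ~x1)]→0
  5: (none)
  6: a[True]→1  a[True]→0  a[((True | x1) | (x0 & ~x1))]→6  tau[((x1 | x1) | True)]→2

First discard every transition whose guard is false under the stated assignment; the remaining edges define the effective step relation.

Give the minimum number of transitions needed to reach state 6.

BFS to 6:
  depth 0: {0}
  depth 1: {4}
  depth 2: {3,6}
depth(6)=2, e.g. a·a

Answer: 2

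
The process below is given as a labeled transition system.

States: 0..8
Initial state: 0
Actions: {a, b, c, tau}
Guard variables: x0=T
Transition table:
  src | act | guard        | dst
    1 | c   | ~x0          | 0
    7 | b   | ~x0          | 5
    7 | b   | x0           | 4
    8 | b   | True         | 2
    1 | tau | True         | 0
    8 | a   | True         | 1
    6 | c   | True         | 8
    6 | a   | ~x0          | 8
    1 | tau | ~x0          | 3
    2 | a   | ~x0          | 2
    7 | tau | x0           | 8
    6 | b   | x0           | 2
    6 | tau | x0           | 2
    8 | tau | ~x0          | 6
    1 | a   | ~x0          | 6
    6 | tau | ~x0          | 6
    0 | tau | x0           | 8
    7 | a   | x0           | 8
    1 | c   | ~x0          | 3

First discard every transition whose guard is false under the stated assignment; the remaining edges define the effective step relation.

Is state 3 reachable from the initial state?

Answer: UNREACHABLE

Trace:
Guard filter leaves 10 enabled edge(s).
L0 = {0}
L1 = {8}  now seen {0,8}
L2 = {1,2}  now seen {0,1,2,8}
Reachable = {0,1,2,8}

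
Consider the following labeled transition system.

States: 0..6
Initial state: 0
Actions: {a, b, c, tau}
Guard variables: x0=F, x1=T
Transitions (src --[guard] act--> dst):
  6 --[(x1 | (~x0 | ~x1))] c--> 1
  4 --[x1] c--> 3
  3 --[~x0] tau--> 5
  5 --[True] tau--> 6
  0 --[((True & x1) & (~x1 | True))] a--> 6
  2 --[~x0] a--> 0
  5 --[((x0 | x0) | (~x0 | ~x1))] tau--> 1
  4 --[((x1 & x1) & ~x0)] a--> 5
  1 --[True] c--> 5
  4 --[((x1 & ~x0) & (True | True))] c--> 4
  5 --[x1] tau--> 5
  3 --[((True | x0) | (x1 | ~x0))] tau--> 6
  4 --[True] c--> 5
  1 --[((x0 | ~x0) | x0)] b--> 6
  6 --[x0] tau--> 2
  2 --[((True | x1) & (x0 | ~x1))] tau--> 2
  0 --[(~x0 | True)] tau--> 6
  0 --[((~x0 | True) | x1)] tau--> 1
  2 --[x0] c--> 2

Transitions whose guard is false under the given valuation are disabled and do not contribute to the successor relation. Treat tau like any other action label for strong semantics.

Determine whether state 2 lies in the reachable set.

Answer: UNREACHABLE

Trace:
16 transition(s) survive guard evaluation.
L0 = {0}
L1 = {1,6}  cumulative {0,1,6}
L2 = {5}  cumulative {0,1,5,6}
Reach set: {0,1,5,6}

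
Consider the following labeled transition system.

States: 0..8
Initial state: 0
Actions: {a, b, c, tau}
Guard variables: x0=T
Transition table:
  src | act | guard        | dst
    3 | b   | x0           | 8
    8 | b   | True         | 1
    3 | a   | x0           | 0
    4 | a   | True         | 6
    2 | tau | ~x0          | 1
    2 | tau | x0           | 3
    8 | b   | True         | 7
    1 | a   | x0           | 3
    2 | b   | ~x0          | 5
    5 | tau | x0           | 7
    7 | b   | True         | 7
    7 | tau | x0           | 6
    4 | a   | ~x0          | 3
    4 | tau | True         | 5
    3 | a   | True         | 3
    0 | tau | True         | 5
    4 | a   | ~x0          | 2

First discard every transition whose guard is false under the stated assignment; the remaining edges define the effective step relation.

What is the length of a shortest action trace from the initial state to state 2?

BFS to 2:
  Layer 0: {0}
  Layer 1: {5}
  Layer 2: {7}
  Layer 3: {6}
2 never appears.

Answer: UNREACHABLE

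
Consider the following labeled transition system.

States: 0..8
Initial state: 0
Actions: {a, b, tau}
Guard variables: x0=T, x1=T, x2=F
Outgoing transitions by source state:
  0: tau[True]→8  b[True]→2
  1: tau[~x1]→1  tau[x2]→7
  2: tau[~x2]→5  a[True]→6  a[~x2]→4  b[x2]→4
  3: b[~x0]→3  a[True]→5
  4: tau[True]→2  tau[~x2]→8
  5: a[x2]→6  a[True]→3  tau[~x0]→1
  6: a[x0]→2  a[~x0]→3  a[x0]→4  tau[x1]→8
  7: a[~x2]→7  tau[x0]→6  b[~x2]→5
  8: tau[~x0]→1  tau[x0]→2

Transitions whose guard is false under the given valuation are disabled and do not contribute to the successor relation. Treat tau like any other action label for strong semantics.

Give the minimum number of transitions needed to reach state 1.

Breadth-first toward 1:
  L0 = {0}
  L1 = {2,8}
  L2 = {4,5,6}
  L3 = {3}
1 never appears.

Answer: UNREACHABLE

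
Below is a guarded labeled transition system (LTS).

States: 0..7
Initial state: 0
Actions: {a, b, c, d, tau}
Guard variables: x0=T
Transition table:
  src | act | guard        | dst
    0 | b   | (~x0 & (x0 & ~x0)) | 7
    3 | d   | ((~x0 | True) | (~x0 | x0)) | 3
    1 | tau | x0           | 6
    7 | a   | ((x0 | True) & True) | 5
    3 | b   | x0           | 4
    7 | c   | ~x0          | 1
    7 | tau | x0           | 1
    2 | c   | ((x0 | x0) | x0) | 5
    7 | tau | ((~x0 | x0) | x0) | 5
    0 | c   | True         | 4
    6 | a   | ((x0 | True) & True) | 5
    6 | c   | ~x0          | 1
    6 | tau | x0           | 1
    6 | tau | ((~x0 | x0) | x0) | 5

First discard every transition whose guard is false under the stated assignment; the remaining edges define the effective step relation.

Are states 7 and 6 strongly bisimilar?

Bisimulation quotient by refinement:
  round 0: {{0,1,2,3,4,5,6,7}}
  round 1: {{0,2},{1},{3},{4,5},{6,7}}
stable after 2 split(s): 5 block(s)
[7]={6,7}  [6]={6,7}

Answer: BISIMILAR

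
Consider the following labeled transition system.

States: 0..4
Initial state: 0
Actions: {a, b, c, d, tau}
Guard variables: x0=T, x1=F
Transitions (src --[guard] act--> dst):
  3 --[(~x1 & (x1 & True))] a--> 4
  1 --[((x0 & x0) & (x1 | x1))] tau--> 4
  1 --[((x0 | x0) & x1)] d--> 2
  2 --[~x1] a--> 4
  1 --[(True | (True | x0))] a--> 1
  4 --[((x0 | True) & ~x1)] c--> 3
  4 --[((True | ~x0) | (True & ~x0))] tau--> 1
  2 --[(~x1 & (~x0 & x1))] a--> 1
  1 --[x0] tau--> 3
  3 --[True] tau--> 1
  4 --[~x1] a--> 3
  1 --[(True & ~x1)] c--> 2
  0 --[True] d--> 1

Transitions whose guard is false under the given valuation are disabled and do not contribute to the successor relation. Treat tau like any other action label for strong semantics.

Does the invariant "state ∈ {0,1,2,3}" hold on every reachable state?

Allowed set {0,1,2,3}
Reachable = {0,1,2,3,4}
  0: ✓
  1: ✓
  2: ✓
  3: ✓
  4: outside
witness against invariant: d·c·a → 4

Answer: INVARIANT VIOLATED at state 4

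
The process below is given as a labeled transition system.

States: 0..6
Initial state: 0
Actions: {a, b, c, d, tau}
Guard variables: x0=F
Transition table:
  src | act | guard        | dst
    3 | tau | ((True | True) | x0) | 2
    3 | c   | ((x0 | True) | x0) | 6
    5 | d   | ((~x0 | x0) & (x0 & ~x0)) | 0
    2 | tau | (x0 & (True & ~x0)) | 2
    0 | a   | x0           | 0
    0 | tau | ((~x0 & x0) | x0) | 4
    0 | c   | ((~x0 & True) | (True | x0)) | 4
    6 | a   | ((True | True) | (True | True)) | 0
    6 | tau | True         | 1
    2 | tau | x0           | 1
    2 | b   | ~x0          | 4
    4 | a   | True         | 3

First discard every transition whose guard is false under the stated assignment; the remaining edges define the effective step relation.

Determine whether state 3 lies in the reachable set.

Guard filter leaves 7 enabled edge(s).
L0 = {0}
L1 = {4}  now seen {0,4}
L2 = {3}  now seen {0,3,4}
L3 = {2,6}  now seen {0,2,3,4,6}
L4 = {1}  now seen {0,1,2,3,4,6}
Reachable = {0,1,2,3,4,6}
trace reaching 3: c·a

Answer: REACHABLE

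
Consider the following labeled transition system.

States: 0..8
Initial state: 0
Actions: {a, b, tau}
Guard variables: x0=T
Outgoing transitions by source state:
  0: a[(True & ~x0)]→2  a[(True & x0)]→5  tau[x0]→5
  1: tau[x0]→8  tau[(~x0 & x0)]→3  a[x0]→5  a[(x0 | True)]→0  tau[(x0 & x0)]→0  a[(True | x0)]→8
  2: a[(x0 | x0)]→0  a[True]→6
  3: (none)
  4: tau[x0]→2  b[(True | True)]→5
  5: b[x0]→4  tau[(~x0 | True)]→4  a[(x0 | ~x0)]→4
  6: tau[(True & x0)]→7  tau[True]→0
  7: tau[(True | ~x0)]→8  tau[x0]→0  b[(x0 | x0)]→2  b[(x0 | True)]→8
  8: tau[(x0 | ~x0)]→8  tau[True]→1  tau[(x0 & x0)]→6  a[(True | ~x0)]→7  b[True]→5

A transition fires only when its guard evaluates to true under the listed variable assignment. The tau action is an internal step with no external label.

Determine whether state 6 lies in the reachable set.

Answer: REACHABLE

Trace:
Guard filter leaves 25 enabled edge(s).
L0 = {0}
L1 = {5}  now seen {0,5}
L2 = {4}  now seen {0,4,5}
L3 = {2}  now seen {0,2,4,5}
L4 = {6}  now seen {0,2,4,5,6}
L5 = {7}  now seen {0,2,4,5,6,7}
L6 = {8}  now seen {0,2,4,5,6,7,8}
L7 = {1}  now seen {0,1,2,4,5,6,7,8}
Reach set: {0,1,2,4,5,6,7,8}
trace reaching 6: a·b·tau·a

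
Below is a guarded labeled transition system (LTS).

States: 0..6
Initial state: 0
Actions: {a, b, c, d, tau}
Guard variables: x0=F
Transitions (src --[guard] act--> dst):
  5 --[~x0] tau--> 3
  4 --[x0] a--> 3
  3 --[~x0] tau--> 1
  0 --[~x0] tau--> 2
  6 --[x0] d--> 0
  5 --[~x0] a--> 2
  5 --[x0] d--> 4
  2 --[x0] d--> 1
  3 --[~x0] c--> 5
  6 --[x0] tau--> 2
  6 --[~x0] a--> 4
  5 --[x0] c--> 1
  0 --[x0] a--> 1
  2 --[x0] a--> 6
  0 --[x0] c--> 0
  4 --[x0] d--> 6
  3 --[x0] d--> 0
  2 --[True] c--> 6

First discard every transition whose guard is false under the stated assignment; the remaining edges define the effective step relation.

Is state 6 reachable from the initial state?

After dropping false guards: 7 live edges.
Layer 0: {0}
Layer 1: {2}  now seen {0,2}
Layer 2: {6}  now seen {0,2,6}
Layer 3: {4}  now seen {0,2,4,6}
R = {0,2,4,6}
Path to 6: tau·c

Answer: REACHABLE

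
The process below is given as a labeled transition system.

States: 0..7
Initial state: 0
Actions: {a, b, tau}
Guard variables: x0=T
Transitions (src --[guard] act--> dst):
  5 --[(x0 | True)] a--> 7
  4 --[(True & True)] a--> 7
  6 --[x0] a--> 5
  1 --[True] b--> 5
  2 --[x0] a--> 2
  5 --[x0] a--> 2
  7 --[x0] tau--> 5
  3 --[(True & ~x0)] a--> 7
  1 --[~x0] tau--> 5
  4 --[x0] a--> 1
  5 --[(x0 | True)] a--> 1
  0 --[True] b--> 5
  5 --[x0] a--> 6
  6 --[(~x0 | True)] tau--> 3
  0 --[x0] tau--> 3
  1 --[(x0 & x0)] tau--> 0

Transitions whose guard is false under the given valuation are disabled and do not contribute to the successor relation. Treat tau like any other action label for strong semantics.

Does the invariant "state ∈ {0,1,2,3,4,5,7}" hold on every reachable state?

Answer: INVARIANT VIOLATED at state 6

Analysis:
Safe = {0,1,2,3,4,5,7}
R = {0,1,2,3,5,6,7}
  0: safe
  1: safe
  2: safe
  3: safe
  5: safe
  6: VIOLATES
  7: safe
reach 6 via b·a — violates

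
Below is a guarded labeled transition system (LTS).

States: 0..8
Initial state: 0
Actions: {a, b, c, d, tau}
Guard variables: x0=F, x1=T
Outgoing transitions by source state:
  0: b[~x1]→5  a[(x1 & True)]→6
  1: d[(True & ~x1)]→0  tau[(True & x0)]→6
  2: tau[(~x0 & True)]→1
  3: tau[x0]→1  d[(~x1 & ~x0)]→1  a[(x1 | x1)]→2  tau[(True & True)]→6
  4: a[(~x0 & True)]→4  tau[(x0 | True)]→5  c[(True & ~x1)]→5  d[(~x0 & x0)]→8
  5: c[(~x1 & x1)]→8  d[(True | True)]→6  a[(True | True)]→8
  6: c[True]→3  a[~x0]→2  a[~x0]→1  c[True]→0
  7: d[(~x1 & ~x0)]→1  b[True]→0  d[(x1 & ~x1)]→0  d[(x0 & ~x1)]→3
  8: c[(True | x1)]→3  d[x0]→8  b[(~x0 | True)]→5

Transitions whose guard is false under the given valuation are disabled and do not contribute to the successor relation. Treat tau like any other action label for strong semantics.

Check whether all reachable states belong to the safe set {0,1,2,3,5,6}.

Answer: INVARIANT HOLDS

Trace:
Safe = {0,1,2,3,5,6}
Reach set: {0,1,2,3,6}
  0: ✓
  1: ✓
  2: ✓
  3: ✓
  6: ✓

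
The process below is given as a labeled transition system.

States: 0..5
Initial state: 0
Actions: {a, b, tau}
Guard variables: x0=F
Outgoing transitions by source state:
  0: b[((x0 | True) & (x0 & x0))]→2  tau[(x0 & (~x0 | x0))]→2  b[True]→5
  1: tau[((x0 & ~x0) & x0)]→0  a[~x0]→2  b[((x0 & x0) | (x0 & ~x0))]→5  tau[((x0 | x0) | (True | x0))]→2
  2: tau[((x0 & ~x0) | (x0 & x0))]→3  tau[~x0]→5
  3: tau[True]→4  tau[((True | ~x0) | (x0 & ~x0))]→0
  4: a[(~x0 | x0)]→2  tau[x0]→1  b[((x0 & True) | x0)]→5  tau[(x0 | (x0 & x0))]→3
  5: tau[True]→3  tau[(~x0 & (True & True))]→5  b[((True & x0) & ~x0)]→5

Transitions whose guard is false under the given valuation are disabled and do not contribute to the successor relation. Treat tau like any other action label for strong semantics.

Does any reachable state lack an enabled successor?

Answer: DEADLOCK-FREE

Working:
R = {0,2,3,4,5}
  0: b→5  [1 out]
  2: tau→5  [1 out]
  3: tau→0  tau→4  [2 out]
  4: a→2  [1 out]
  5: tau→3  tau→5  [2 out]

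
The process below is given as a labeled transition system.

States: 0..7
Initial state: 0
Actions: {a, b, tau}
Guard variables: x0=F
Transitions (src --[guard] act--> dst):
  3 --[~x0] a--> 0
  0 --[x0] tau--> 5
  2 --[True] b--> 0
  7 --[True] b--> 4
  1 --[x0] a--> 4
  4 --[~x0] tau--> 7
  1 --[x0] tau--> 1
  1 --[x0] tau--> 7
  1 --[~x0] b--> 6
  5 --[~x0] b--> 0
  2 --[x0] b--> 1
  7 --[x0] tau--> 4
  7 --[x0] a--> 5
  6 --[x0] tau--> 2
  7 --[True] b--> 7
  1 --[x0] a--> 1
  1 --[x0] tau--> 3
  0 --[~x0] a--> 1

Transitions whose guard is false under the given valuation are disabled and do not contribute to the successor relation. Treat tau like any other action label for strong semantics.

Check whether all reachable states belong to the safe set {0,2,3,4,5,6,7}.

Allowed set {0,2,3,4,5,6,7}
Reach set: {0,1,6}
  0: ok
  1: ✗ unsafe
  6: ok
witness against invariant: a → 1

Answer: INVARIANT VIOLATED at state 1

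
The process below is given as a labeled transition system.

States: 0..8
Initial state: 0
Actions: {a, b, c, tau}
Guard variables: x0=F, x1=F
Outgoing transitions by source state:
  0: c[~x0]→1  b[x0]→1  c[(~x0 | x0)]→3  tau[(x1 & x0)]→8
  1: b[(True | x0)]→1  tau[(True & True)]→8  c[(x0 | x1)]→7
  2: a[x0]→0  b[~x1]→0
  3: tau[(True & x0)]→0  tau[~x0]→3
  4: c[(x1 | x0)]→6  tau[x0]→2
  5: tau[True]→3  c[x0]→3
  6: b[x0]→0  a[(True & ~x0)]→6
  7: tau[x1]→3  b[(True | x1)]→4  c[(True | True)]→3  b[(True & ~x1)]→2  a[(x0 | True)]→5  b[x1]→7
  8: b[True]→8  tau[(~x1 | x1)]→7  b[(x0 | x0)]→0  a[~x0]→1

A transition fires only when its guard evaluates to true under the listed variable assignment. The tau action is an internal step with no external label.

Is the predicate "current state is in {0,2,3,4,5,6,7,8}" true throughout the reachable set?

Allowed set {0,2,3,4,5,6,7,8}
Reach set: {0,1,2,3,4,5,7,8}
  0: ✓
  1: ✗ unsafe
  2: ✓
  3: ✓
  4: ✓
  5: ✓
  7: ✓
  8: ✓
reach 1 via c — violates

Answer: INVARIANT VIOLATED at state 1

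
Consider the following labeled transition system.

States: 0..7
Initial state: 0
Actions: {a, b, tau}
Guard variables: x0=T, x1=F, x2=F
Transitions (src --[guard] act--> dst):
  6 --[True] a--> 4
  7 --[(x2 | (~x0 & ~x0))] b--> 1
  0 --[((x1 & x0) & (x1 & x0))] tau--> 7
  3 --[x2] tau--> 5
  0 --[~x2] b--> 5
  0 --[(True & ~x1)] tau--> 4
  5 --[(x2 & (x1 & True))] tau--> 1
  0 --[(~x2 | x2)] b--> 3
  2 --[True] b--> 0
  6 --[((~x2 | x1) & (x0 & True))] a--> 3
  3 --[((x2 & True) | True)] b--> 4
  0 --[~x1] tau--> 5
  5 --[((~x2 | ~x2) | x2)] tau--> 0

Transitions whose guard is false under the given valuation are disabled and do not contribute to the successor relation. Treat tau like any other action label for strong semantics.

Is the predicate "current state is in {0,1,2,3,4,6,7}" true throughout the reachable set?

Safe = {0,1,2,3,4,6,7}
Reachable = {0,3,4,5}
  0: safe
  3: safe
  4: safe
  5: VIOLATES
reach 5 via b — violates

Answer: INVARIANT VIOLATED at state 5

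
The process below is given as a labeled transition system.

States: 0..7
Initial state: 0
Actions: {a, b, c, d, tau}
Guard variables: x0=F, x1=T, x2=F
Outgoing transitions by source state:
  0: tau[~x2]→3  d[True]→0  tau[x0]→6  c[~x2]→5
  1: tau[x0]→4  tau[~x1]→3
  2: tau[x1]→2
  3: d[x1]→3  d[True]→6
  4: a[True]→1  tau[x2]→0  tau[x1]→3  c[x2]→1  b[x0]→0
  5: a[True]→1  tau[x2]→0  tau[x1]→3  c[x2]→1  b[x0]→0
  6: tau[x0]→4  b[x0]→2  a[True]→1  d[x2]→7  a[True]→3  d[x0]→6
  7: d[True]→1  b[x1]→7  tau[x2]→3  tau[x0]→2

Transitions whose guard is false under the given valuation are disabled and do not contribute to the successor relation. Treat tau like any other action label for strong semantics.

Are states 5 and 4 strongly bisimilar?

Refine partition for ~:
  round 0: {{0,1,2,3,4,5,6,7}}
  round 1: {{0},{1},{2},{3},{4,5},{6},{7}}
Fixed point at round 2; 7 class(es).
class of 5: {4,5}; class of 4: {4,5}

Answer: BISIMILAR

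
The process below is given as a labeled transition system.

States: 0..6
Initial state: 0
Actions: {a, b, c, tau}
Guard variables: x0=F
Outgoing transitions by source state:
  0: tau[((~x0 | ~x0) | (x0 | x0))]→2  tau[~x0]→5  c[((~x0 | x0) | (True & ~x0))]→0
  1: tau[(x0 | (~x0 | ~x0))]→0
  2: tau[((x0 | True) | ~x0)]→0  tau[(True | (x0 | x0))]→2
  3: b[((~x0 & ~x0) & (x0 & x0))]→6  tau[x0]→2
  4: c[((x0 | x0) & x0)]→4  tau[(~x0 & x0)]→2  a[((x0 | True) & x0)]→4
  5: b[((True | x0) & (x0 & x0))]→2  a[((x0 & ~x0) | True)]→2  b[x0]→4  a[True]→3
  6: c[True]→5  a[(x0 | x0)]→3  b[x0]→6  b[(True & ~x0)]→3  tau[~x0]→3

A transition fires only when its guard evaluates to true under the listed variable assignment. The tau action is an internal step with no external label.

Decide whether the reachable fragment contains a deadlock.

Answer: DEADLOCK at state 3

Analysis:
R = {0,2,3,5}
  0: c→0  tau→2  tau→5  [deg 3]
  2: tau→0  tau→2  [deg 2]
  3: ∅  [deadlock]
  5: a→2  a→3  [deg 2]
Path to 3: tau·a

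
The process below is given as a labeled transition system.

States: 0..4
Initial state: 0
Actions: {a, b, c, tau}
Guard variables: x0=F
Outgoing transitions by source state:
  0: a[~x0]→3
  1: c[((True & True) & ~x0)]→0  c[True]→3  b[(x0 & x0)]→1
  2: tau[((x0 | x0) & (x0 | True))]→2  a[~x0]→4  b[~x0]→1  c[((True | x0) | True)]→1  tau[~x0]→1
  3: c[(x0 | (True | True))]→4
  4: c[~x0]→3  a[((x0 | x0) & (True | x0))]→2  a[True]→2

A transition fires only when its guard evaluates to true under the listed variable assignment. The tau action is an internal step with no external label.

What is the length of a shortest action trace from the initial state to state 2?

Layered search for 2:
  Layer 0: {0}
  Layer 1: {3}
  Layer 2: {4}
  Layer 3: {2}
2 enters at depth 3; path a·c·a

Answer: 3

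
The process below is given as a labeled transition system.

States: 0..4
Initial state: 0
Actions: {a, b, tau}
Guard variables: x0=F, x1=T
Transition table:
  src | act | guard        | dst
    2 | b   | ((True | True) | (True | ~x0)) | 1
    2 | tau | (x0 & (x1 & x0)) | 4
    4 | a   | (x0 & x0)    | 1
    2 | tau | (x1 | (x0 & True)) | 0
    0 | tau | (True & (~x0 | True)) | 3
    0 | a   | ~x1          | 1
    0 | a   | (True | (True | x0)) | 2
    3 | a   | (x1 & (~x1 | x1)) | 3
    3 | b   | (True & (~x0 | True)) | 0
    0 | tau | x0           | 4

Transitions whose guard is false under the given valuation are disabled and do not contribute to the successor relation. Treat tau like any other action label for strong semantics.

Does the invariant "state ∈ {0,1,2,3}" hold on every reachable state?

Inv-set: {0,1,2,3}
Reachable = {0,1,2,3}
  0: ok
  1: ok
  2: ok
  3: ok

Answer: INVARIANT HOLDS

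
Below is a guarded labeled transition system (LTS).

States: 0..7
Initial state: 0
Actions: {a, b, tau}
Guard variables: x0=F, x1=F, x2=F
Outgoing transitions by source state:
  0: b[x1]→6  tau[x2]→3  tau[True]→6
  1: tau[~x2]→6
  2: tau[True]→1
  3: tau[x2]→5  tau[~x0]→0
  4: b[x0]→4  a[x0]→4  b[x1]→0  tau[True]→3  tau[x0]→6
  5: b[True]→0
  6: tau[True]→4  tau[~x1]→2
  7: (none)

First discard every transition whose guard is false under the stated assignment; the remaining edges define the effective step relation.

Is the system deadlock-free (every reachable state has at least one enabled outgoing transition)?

Reachable = {0,1,2,3,4,6}
  0: tau→6  [deg 1]
  1: tau→6  [deg 1]
  2: tau→1  [deg 1]
  3: tau→0  [deg 1]
  4: tau→3  [deg 1]
  6: tau→2  tau→4  [deg 2]

Answer: DEADLOCK-FREE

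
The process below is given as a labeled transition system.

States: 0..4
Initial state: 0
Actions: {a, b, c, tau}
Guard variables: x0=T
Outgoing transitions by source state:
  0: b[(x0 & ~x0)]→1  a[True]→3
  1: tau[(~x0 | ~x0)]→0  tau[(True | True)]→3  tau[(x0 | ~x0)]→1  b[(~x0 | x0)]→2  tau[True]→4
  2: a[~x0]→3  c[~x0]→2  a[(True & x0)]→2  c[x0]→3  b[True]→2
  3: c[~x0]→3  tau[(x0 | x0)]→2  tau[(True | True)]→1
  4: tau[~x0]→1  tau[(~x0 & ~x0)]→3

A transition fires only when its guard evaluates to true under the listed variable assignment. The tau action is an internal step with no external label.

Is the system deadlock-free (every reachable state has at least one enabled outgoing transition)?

Reach set: {0,1,2,3,4}
  0: a→3  [1 exit(s)]
  1: b→2  tau→1  tau→3  tau→4  [4 exit(s)]
  2: a→2  b→2  c→3  [3 exit(s)]
  3: tau→1  tau→2  [2 exit(s)]
  4: ∅  [deadlock]
trace reaching 4: a·tau·tau

Answer: DEADLOCK at state 4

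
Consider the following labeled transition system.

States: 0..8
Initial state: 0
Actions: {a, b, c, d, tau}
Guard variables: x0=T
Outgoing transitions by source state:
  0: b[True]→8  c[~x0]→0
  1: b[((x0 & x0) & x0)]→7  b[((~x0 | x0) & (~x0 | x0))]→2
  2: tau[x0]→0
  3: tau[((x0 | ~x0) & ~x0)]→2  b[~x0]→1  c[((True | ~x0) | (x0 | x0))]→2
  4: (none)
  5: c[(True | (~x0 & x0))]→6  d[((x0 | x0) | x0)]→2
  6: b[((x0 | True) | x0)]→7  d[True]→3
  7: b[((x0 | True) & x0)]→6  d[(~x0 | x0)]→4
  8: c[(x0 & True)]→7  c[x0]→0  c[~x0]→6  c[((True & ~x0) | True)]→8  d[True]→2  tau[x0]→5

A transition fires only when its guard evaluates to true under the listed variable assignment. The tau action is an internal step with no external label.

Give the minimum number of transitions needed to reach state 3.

Answer: 4

Analysis:
Breadth-first toward 3:
  L0 = {0}
  L1 = {8}
  L2 = {2,5,7}
  L3 = {4,6}
  L4 = {3}
3 enters at depth 4; path b·c·b·d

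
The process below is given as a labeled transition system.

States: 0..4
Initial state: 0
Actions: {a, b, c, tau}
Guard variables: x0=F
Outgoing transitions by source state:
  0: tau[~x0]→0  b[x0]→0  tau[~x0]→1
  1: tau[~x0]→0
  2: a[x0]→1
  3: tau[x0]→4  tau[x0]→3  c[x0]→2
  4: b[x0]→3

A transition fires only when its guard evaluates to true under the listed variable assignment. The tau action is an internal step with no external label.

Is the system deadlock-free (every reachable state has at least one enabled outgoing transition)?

Reachable = {0,1}
  0: tau→0  tau→1  [2 out]
  1: tau→0  [1 out]

Answer: DEADLOCK-FREE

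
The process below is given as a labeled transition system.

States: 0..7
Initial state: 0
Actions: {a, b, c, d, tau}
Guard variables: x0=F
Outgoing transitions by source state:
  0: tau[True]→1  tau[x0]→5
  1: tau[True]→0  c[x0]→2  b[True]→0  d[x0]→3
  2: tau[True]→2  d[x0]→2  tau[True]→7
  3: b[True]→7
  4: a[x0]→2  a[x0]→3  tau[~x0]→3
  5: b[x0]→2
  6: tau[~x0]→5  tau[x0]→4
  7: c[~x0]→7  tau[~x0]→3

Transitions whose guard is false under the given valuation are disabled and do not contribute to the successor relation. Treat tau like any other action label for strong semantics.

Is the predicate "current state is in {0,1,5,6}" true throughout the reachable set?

Allowed set {0,1,5,6}
R = {0,1}
  0: safe
  1: safe

Answer: INVARIANT HOLDS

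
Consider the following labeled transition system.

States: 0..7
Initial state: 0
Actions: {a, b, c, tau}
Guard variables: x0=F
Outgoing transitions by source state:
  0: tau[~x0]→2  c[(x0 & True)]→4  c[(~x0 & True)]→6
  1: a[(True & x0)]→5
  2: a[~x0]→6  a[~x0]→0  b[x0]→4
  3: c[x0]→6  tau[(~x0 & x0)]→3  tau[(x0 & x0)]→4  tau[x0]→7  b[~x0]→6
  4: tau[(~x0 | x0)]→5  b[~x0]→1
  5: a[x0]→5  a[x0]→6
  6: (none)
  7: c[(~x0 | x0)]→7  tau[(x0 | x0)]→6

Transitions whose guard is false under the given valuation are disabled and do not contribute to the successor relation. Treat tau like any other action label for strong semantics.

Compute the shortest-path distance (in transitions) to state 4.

BFS to 4:
  L0 = {0}
  L1 = {2,6}
4 never appears.

Answer: UNREACHABLE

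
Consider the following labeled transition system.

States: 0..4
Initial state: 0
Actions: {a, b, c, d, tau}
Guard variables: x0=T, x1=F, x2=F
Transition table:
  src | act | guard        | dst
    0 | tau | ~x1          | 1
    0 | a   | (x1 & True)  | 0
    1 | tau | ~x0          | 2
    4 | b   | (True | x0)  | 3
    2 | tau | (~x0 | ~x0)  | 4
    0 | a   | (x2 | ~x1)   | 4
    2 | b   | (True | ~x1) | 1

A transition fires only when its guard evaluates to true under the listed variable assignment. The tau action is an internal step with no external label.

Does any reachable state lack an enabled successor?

R = {0,1,3,4}
  0: a→4  tau→1  [2 exit(s)]
  1: ∅  [STUCK]
  3: ∅  [STUCK]
  4: b→3  [1 exit(s)]
Path to 1: tau

Answer: DEADLOCK at state 1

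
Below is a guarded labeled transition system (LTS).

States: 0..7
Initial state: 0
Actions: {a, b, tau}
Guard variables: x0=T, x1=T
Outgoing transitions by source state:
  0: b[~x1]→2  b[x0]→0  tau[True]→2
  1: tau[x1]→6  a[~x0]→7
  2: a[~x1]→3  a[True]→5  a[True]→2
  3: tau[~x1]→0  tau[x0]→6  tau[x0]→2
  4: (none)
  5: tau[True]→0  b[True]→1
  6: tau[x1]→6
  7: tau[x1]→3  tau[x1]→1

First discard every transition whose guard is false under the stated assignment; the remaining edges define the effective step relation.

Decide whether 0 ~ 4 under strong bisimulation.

Answer: NOT BISIMILAR

Trace:
Compute ~ classes (split until stable):
  π0 = {{0,1,2,3,4,5,6,7}}
  π1 = {{0,5},{1,3,6,7},{2},{4}}
  π2 = {{0},{1,6,7},{2},{3},{4},{5}}
  π3 = {{0},{1,6},{2},{3},{4},{5},{7}}
stable after 4 split(s): 7 block(s)
class of 0: {0}; class of 4: {4}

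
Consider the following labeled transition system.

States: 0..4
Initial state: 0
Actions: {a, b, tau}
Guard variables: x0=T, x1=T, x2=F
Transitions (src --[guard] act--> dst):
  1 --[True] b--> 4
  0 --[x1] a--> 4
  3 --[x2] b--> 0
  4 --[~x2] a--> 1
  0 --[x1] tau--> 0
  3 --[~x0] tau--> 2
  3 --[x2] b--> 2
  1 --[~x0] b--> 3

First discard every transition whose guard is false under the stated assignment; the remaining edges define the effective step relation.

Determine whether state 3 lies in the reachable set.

Guard filter leaves 4 enabled edge(s).
depth 0: {0}
depth 1: {4}  total {0,4}
depth 2: {1}  total {0,1,4}
Reachable = {0,1,4}

Answer: UNREACHABLE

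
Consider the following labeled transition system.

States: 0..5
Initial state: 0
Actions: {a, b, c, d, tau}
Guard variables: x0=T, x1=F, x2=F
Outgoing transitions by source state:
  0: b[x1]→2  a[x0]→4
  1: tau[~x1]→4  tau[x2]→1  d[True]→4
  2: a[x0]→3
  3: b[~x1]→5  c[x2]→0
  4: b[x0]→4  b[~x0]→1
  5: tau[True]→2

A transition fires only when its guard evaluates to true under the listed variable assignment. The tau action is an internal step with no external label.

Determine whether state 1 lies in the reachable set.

Answer: UNREACHABLE

Working:
Guard filter leaves 7 enabled edge(s).
Layer 0: {0}
Layer 1: {4}  total {0,4}
Reachable = {0,4}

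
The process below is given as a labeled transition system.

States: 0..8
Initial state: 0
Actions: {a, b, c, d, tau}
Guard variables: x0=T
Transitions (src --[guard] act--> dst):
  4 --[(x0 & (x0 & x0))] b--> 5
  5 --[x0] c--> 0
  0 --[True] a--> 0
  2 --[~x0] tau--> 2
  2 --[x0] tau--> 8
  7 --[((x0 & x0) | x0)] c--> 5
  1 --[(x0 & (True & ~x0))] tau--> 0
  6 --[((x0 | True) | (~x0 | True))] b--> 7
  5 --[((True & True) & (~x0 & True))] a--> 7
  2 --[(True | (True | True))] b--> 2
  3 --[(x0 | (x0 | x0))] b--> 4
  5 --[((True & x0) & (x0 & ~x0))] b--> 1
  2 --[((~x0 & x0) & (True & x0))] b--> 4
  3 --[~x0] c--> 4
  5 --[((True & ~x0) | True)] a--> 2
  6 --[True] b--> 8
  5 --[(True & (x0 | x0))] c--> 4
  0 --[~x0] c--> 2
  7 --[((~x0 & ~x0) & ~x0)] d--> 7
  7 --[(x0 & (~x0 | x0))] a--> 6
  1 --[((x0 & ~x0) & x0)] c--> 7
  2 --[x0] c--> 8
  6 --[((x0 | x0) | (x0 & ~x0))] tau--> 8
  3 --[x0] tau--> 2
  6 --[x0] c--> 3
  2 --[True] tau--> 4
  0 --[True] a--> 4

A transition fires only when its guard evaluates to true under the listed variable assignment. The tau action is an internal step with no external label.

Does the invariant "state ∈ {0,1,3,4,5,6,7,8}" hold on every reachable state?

Safe = {0,1,3,4,5,6,7,8}
Reach set: {0,2,4,5,8}
  0: safe
  2: VIOLATES
  4: safe
  5: safe
  8: safe
reach 2 via a·b·a — violates

Answer: INVARIANT VIOLATED at state 2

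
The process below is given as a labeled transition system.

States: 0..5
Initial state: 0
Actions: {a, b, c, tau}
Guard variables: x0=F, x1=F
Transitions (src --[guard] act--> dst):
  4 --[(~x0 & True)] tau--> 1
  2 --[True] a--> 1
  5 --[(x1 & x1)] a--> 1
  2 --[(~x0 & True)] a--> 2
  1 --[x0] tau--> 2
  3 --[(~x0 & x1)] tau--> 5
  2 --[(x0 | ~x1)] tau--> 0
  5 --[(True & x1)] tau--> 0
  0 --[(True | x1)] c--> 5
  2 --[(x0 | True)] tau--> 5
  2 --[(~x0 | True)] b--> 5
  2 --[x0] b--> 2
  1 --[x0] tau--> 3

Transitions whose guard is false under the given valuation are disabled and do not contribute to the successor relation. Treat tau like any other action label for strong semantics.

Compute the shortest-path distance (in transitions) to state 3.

Layered search for 3:
  L0 = {0}
  L1 = {5}
3 never appears.

Answer: UNREACHABLE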